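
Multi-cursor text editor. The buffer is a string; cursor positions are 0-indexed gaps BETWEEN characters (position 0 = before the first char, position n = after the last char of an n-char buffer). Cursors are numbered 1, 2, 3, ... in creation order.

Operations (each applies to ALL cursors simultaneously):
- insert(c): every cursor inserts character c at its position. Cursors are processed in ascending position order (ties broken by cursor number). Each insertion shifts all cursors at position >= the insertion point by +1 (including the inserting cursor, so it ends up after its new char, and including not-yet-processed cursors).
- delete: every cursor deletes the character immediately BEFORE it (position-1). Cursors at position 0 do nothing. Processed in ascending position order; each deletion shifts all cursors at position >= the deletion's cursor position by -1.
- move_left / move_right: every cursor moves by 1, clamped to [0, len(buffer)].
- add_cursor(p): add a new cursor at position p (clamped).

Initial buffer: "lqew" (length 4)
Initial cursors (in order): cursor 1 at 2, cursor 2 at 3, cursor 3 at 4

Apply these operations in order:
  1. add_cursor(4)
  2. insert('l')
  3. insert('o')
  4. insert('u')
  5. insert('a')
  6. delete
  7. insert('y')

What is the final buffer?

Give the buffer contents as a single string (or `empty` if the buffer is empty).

After op 1 (add_cursor(4)): buffer="lqew" (len 4), cursors c1@2 c2@3 c3@4 c4@4, authorship ....
After op 2 (insert('l')): buffer="lqlelwll" (len 8), cursors c1@3 c2@5 c3@8 c4@8, authorship ..1.2.34
After op 3 (insert('o')): buffer="lqloelowlloo" (len 12), cursors c1@4 c2@7 c3@12 c4@12, authorship ..11.22.3434
After op 4 (insert('u')): buffer="lqlouelouwlloouu" (len 16), cursors c1@5 c2@9 c3@16 c4@16, authorship ..111.222.343434
After op 5 (insert('a')): buffer="lqlouaelouawlloouuaa" (len 20), cursors c1@6 c2@11 c3@20 c4@20, authorship ..1111.2222.34343434
After op 6 (delete): buffer="lqlouelouwlloouu" (len 16), cursors c1@5 c2@9 c3@16 c4@16, authorship ..111.222.343434
After op 7 (insert('y')): buffer="lqlouyelouywlloouuyy" (len 20), cursors c1@6 c2@11 c3@20 c4@20, authorship ..1111.2222.34343434

Answer: lqlouyelouywlloouuyy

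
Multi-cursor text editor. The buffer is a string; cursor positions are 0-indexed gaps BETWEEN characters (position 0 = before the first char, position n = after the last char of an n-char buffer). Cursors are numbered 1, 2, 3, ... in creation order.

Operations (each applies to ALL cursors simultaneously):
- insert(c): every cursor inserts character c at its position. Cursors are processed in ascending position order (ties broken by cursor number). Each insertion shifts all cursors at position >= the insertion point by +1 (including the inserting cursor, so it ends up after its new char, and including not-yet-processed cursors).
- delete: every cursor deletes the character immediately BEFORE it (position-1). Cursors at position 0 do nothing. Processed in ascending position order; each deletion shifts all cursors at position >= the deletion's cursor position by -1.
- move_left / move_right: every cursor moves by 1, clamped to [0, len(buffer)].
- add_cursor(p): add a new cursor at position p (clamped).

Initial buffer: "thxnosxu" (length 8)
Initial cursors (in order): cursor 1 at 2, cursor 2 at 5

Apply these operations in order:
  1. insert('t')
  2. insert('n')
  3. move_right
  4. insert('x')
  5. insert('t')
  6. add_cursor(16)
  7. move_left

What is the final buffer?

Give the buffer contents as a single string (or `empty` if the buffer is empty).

Answer: thtnxxtnotnsxtxu

Derivation:
After op 1 (insert('t')): buffer="thtxnotsxu" (len 10), cursors c1@3 c2@7, authorship ..1...2...
After op 2 (insert('n')): buffer="thtnxnotnsxu" (len 12), cursors c1@4 c2@9, authorship ..11...22...
After op 3 (move_right): buffer="thtnxnotnsxu" (len 12), cursors c1@5 c2@10, authorship ..11...22...
After op 4 (insert('x')): buffer="thtnxxnotnsxxu" (len 14), cursors c1@6 c2@12, authorship ..11.1..22.2..
After op 5 (insert('t')): buffer="thtnxxtnotnsxtxu" (len 16), cursors c1@7 c2@14, authorship ..11.11..22.22..
After op 6 (add_cursor(16)): buffer="thtnxxtnotnsxtxu" (len 16), cursors c1@7 c2@14 c3@16, authorship ..11.11..22.22..
After op 7 (move_left): buffer="thtnxxtnotnsxtxu" (len 16), cursors c1@6 c2@13 c3@15, authorship ..11.11..22.22..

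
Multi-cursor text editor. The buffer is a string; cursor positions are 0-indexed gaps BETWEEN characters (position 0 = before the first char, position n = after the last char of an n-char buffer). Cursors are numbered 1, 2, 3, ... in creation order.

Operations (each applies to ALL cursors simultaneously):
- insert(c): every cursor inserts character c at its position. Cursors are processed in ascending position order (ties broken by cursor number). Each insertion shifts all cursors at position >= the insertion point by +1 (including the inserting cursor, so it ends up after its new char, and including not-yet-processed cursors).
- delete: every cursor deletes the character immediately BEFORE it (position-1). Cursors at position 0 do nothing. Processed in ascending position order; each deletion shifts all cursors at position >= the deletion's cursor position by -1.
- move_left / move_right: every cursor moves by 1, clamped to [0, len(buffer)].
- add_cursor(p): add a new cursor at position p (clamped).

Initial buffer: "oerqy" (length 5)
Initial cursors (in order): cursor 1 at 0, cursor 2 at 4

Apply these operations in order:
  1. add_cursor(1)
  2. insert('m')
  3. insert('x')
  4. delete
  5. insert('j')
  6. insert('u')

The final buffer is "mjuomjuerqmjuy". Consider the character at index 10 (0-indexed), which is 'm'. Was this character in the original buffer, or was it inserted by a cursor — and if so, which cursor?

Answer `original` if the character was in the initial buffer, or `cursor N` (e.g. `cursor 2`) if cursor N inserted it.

After op 1 (add_cursor(1)): buffer="oerqy" (len 5), cursors c1@0 c3@1 c2@4, authorship .....
After op 2 (insert('m')): buffer="momerqmy" (len 8), cursors c1@1 c3@3 c2@7, authorship 1.3...2.
After op 3 (insert('x')): buffer="mxomxerqmxy" (len 11), cursors c1@2 c3@5 c2@10, authorship 11.33...22.
After op 4 (delete): buffer="momerqmy" (len 8), cursors c1@1 c3@3 c2@7, authorship 1.3...2.
After op 5 (insert('j')): buffer="mjomjerqmjy" (len 11), cursors c1@2 c3@5 c2@10, authorship 11.33...22.
After op 6 (insert('u')): buffer="mjuomjuerqmjuy" (len 14), cursors c1@3 c3@7 c2@13, authorship 111.333...222.
Authorship (.=original, N=cursor N): 1 1 1 . 3 3 3 . . . 2 2 2 .
Index 10: author = 2

Answer: cursor 2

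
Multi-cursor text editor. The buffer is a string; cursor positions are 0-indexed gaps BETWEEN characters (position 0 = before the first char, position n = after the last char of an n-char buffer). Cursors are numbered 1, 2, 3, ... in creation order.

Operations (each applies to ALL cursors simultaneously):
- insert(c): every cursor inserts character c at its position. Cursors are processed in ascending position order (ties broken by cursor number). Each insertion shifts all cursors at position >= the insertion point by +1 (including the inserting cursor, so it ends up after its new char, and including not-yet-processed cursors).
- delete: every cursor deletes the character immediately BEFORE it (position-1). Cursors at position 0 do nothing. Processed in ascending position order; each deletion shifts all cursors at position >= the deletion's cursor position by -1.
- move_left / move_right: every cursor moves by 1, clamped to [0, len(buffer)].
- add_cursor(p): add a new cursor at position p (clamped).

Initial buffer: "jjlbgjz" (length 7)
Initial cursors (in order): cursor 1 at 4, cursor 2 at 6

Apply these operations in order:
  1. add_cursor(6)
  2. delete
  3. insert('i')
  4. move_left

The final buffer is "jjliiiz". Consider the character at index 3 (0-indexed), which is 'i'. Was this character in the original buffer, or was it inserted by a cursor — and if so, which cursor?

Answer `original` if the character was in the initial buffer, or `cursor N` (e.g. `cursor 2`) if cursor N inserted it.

After op 1 (add_cursor(6)): buffer="jjlbgjz" (len 7), cursors c1@4 c2@6 c3@6, authorship .......
After op 2 (delete): buffer="jjlz" (len 4), cursors c1@3 c2@3 c3@3, authorship ....
After op 3 (insert('i')): buffer="jjliiiz" (len 7), cursors c1@6 c2@6 c3@6, authorship ...123.
After op 4 (move_left): buffer="jjliiiz" (len 7), cursors c1@5 c2@5 c3@5, authorship ...123.
Authorship (.=original, N=cursor N): . . . 1 2 3 .
Index 3: author = 1

Answer: cursor 1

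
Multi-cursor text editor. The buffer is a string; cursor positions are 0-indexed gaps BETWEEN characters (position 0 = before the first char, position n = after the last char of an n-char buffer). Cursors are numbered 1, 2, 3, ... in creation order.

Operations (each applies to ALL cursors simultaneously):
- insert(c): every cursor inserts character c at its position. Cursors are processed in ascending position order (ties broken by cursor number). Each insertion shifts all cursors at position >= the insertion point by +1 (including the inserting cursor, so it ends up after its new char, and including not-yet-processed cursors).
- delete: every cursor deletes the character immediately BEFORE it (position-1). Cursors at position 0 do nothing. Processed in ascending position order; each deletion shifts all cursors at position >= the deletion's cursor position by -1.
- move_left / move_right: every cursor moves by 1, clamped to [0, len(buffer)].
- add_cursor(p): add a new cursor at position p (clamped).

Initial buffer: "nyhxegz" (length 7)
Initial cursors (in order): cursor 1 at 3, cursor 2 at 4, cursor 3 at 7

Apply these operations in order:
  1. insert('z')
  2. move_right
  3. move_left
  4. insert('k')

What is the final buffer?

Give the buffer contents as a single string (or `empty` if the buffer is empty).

Answer: nyhzkxzkegzkz

Derivation:
After op 1 (insert('z')): buffer="nyhzxzegzz" (len 10), cursors c1@4 c2@6 c3@10, authorship ...1.2...3
After op 2 (move_right): buffer="nyhzxzegzz" (len 10), cursors c1@5 c2@7 c3@10, authorship ...1.2...3
After op 3 (move_left): buffer="nyhzxzegzz" (len 10), cursors c1@4 c2@6 c3@9, authorship ...1.2...3
After op 4 (insert('k')): buffer="nyhzkxzkegzkz" (len 13), cursors c1@5 c2@8 c3@12, authorship ...11.22...33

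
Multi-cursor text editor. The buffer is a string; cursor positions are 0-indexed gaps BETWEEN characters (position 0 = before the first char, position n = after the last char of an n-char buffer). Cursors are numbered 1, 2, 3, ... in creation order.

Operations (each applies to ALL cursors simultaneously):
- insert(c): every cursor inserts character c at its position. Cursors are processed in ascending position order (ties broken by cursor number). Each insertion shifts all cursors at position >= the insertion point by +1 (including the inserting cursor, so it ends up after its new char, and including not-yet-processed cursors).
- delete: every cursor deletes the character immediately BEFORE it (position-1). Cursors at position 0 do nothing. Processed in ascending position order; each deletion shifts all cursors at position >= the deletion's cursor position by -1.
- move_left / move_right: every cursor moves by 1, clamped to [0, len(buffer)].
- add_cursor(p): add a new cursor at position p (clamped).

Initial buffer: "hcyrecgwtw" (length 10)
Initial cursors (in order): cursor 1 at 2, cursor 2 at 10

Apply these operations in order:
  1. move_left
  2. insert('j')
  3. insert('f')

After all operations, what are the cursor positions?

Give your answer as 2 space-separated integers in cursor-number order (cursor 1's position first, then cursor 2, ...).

After op 1 (move_left): buffer="hcyrecgwtw" (len 10), cursors c1@1 c2@9, authorship ..........
After op 2 (insert('j')): buffer="hjcyrecgwtjw" (len 12), cursors c1@2 c2@11, authorship .1........2.
After op 3 (insert('f')): buffer="hjfcyrecgwtjfw" (len 14), cursors c1@3 c2@13, authorship .11........22.

Answer: 3 13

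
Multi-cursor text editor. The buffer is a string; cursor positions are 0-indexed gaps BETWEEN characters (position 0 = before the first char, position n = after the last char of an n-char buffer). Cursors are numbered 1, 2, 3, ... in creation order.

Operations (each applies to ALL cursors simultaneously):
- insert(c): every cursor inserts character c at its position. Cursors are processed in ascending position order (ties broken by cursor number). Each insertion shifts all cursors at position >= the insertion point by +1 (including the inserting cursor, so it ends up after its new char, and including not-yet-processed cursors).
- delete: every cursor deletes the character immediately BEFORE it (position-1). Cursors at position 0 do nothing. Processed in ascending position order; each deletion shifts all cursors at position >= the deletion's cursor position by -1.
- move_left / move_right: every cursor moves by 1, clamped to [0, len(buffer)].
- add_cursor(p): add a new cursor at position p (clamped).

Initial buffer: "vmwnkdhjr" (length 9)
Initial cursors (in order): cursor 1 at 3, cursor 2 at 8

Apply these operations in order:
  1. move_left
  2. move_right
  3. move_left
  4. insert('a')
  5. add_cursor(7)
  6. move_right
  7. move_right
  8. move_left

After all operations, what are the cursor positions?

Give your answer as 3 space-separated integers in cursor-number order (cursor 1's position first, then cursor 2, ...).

Answer: 4 10 8

Derivation:
After op 1 (move_left): buffer="vmwnkdhjr" (len 9), cursors c1@2 c2@7, authorship .........
After op 2 (move_right): buffer="vmwnkdhjr" (len 9), cursors c1@3 c2@8, authorship .........
After op 3 (move_left): buffer="vmwnkdhjr" (len 9), cursors c1@2 c2@7, authorship .........
After op 4 (insert('a')): buffer="vmawnkdhajr" (len 11), cursors c1@3 c2@9, authorship ..1.....2..
After op 5 (add_cursor(7)): buffer="vmawnkdhajr" (len 11), cursors c1@3 c3@7 c2@9, authorship ..1.....2..
After op 6 (move_right): buffer="vmawnkdhajr" (len 11), cursors c1@4 c3@8 c2@10, authorship ..1.....2..
After op 7 (move_right): buffer="vmawnkdhajr" (len 11), cursors c1@5 c3@9 c2@11, authorship ..1.....2..
After op 8 (move_left): buffer="vmawnkdhajr" (len 11), cursors c1@4 c3@8 c2@10, authorship ..1.....2..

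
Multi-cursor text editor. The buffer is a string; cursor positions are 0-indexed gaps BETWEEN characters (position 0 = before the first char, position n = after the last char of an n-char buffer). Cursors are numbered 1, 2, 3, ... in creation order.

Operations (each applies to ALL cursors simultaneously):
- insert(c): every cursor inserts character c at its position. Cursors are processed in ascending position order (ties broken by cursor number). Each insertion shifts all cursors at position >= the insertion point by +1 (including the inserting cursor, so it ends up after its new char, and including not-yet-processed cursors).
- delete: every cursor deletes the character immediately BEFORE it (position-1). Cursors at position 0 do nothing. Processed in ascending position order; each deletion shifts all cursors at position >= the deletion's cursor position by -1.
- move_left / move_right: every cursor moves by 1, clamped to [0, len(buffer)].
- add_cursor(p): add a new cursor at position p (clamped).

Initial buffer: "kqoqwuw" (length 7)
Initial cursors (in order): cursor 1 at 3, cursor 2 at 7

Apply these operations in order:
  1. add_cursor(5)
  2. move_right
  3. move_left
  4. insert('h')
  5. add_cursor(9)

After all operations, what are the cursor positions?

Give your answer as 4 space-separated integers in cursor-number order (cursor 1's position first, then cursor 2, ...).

Answer: 4 9 7 9

Derivation:
After op 1 (add_cursor(5)): buffer="kqoqwuw" (len 7), cursors c1@3 c3@5 c2@7, authorship .......
After op 2 (move_right): buffer="kqoqwuw" (len 7), cursors c1@4 c3@6 c2@7, authorship .......
After op 3 (move_left): buffer="kqoqwuw" (len 7), cursors c1@3 c3@5 c2@6, authorship .......
After op 4 (insert('h')): buffer="kqohqwhuhw" (len 10), cursors c1@4 c3@7 c2@9, authorship ...1..3.2.
After op 5 (add_cursor(9)): buffer="kqohqwhuhw" (len 10), cursors c1@4 c3@7 c2@9 c4@9, authorship ...1..3.2.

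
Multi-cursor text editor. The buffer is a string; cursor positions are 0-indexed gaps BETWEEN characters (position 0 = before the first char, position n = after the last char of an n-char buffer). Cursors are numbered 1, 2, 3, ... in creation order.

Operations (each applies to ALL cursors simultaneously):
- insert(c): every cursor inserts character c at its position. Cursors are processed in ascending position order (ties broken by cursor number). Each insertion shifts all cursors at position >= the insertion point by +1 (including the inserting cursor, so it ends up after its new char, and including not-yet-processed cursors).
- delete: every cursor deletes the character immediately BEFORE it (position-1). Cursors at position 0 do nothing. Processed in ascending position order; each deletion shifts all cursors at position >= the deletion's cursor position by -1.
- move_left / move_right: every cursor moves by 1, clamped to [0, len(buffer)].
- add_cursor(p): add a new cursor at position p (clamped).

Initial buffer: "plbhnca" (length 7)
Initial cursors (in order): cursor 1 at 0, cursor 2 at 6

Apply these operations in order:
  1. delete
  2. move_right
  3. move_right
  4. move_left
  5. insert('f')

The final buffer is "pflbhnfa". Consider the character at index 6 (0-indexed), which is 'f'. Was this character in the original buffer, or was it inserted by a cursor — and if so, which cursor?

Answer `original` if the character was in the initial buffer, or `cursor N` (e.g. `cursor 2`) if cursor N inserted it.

After op 1 (delete): buffer="plbhna" (len 6), cursors c1@0 c2@5, authorship ......
After op 2 (move_right): buffer="plbhna" (len 6), cursors c1@1 c2@6, authorship ......
After op 3 (move_right): buffer="plbhna" (len 6), cursors c1@2 c2@6, authorship ......
After op 4 (move_left): buffer="plbhna" (len 6), cursors c1@1 c2@5, authorship ......
After op 5 (insert('f')): buffer="pflbhnfa" (len 8), cursors c1@2 c2@7, authorship .1....2.
Authorship (.=original, N=cursor N): . 1 . . . . 2 .
Index 6: author = 2

Answer: cursor 2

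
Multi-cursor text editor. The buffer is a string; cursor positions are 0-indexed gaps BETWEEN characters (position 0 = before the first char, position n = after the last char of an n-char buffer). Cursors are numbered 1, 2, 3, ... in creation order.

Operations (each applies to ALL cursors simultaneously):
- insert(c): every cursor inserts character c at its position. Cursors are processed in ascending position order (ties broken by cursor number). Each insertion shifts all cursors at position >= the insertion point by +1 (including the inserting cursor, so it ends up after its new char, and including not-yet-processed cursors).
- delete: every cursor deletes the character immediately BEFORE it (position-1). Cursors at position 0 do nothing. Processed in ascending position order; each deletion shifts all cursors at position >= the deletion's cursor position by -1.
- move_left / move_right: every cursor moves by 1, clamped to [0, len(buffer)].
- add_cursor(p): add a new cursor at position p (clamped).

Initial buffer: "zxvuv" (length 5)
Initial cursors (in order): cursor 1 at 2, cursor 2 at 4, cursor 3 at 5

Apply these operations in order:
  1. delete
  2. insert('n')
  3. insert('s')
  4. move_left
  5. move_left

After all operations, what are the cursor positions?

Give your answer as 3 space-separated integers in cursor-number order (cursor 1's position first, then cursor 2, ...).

After op 1 (delete): buffer="zv" (len 2), cursors c1@1 c2@2 c3@2, authorship ..
After op 2 (insert('n')): buffer="znvnn" (len 5), cursors c1@2 c2@5 c3@5, authorship .1.23
After op 3 (insert('s')): buffer="znsvnnss" (len 8), cursors c1@3 c2@8 c3@8, authorship .11.2323
After op 4 (move_left): buffer="znsvnnss" (len 8), cursors c1@2 c2@7 c3@7, authorship .11.2323
After op 5 (move_left): buffer="znsvnnss" (len 8), cursors c1@1 c2@6 c3@6, authorship .11.2323

Answer: 1 6 6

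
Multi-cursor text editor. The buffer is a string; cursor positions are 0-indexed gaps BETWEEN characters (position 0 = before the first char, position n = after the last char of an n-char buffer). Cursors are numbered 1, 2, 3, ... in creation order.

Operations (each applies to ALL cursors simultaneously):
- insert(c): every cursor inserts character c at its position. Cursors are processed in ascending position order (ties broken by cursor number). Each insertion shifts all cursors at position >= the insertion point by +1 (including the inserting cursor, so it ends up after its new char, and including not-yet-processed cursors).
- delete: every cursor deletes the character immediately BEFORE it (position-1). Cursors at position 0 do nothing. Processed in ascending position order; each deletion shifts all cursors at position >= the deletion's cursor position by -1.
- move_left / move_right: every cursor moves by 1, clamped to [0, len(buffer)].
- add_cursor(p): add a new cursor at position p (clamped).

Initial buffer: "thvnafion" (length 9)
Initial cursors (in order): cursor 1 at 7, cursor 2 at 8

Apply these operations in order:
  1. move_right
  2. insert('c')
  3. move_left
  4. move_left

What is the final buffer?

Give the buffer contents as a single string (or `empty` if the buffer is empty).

Answer: thvnafiocnc

Derivation:
After op 1 (move_right): buffer="thvnafion" (len 9), cursors c1@8 c2@9, authorship .........
After op 2 (insert('c')): buffer="thvnafiocnc" (len 11), cursors c1@9 c2@11, authorship ........1.2
After op 3 (move_left): buffer="thvnafiocnc" (len 11), cursors c1@8 c2@10, authorship ........1.2
After op 4 (move_left): buffer="thvnafiocnc" (len 11), cursors c1@7 c2@9, authorship ........1.2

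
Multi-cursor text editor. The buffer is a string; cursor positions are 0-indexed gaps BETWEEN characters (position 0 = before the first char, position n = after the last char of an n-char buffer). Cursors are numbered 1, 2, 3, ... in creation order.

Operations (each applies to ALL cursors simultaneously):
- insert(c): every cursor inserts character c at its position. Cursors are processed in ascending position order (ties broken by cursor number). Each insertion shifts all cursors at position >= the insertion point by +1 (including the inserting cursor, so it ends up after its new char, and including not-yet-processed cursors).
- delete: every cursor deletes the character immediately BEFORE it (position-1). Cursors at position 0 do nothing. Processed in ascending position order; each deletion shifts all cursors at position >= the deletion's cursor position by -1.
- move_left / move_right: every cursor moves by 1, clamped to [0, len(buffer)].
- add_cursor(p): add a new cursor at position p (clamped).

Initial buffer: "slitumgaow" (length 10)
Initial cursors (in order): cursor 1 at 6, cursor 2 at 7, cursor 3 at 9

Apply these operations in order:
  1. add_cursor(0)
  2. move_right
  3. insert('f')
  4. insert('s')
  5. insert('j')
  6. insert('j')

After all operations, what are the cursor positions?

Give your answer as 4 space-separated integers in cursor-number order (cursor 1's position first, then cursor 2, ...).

Answer: 15 20 26 5

Derivation:
After op 1 (add_cursor(0)): buffer="slitumgaow" (len 10), cursors c4@0 c1@6 c2@7 c3@9, authorship ..........
After op 2 (move_right): buffer="slitumgaow" (len 10), cursors c4@1 c1@7 c2@8 c3@10, authorship ..........
After op 3 (insert('f')): buffer="sflitumgfafowf" (len 14), cursors c4@2 c1@9 c2@11 c3@14, authorship .4......1.2..3
After op 4 (insert('s')): buffer="sfslitumgfsafsowfs" (len 18), cursors c4@3 c1@11 c2@14 c3@18, authorship .44......11.22..33
After op 5 (insert('j')): buffer="sfsjlitumgfsjafsjowfsj" (len 22), cursors c4@4 c1@13 c2@17 c3@22, authorship .444......111.222..333
After op 6 (insert('j')): buffer="sfsjjlitumgfsjjafsjjowfsjj" (len 26), cursors c4@5 c1@15 c2@20 c3@26, authorship .4444......1111.2222..3333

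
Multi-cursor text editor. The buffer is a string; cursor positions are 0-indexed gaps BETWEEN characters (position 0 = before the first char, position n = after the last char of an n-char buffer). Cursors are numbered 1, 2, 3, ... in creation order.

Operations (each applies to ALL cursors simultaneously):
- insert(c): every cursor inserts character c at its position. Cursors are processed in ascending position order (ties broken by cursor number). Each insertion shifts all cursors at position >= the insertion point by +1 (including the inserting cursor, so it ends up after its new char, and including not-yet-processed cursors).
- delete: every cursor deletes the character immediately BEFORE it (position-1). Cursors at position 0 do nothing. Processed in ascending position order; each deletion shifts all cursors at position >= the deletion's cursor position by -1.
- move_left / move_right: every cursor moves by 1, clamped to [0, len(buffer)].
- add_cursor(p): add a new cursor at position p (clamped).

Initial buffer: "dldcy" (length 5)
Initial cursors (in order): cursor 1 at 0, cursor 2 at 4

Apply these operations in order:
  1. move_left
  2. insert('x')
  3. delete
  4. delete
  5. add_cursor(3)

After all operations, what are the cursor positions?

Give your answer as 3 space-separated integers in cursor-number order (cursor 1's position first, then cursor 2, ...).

After op 1 (move_left): buffer="dldcy" (len 5), cursors c1@0 c2@3, authorship .....
After op 2 (insert('x')): buffer="xdldxcy" (len 7), cursors c1@1 c2@5, authorship 1...2..
After op 3 (delete): buffer="dldcy" (len 5), cursors c1@0 c2@3, authorship .....
After op 4 (delete): buffer="dlcy" (len 4), cursors c1@0 c2@2, authorship ....
After op 5 (add_cursor(3)): buffer="dlcy" (len 4), cursors c1@0 c2@2 c3@3, authorship ....

Answer: 0 2 3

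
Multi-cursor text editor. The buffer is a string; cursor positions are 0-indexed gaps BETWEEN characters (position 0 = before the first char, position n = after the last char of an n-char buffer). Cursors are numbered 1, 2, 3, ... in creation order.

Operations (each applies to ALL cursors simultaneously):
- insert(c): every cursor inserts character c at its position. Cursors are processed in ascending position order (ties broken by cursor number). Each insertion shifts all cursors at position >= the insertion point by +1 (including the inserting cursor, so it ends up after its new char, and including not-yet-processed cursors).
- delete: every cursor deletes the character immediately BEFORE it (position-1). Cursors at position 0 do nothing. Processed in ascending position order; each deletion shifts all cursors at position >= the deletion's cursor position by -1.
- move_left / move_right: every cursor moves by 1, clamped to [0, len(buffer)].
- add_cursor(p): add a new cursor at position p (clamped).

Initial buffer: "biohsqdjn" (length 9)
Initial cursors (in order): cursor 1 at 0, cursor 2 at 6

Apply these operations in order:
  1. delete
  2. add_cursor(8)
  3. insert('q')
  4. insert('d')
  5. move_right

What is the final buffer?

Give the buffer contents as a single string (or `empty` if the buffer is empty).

After op 1 (delete): buffer="biohsdjn" (len 8), cursors c1@0 c2@5, authorship ........
After op 2 (add_cursor(8)): buffer="biohsdjn" (len 8), cursors c1@0 c2@5 c3@8, authorship ........
After op 3 (insert('q')): buffer="qbiohsqdjnq" (len 11), cursors c1@1 c2@7 c3@11, authorship 1.....2...3
After op 4 (insert('d')): buffer="qdbiohsqddjnqd" (len 14), cursors c1@2 c2@9 c3@14, authorship 11.....22...33
After op 5 (move_right): buffer="qdbiohsqddjnqd" (len 14), cursors c1@3 c2@10 c3@14, authorship 11.....22...33

Answer: qdbiohsqddjnqd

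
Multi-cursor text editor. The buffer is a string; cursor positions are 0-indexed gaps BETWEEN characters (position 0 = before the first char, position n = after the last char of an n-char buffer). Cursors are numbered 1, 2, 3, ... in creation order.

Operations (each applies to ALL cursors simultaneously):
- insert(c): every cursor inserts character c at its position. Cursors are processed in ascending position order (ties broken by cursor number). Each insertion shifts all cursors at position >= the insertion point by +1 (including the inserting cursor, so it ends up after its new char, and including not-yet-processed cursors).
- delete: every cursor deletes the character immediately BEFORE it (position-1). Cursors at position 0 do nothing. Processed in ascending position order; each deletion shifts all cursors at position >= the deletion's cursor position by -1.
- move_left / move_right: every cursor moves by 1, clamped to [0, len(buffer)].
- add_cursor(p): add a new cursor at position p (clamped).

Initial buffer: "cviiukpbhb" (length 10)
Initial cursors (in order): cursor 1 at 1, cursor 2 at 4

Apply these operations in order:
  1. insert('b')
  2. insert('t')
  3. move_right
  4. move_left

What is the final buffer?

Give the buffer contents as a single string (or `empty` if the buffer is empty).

After op 1 (insert('b')): buffer="cbviibukpbhb" (len 12), cursors c1@2 c2@6, authorship .1...2......
After op 2 (insert('t')): buffer="cbtviibtukpbhb" (len 14), cursors c1@3 c2@8, authorship .11...22......
After op 3 (move_right): buffer="cbtviibtukpbhb" (len 14), cursors c1@4 c2@9, authorship .11...22......
After op 4 (move_left): buffer="cbtviibtukpbhb" (len 14), cursors c1@3 c2@8, authorship .11...22......

Answer: cbtviibtukpbhb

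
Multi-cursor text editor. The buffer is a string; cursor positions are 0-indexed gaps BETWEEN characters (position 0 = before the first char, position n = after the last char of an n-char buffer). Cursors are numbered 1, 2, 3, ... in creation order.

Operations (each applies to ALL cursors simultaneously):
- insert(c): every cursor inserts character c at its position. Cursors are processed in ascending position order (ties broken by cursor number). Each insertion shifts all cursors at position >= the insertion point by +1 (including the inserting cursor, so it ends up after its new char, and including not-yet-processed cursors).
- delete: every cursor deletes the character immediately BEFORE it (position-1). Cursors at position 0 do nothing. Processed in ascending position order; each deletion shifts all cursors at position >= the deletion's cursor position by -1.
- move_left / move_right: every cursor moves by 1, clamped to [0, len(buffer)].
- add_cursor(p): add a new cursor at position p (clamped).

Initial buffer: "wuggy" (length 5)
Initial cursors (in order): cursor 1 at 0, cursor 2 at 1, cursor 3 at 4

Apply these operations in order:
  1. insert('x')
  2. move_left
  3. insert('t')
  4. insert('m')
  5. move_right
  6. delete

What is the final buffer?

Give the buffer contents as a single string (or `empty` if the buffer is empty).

After op 1 (insert('x')): buffer="xwxuggxy" (len 8), cursors c1@1 c2@3 c3@7, authorship 1.2...3.
After op 2 (move_left): buffer="xwxuggxy" (len 8), cursors c1@0 c2@2 c3@6, authorship 1.2...3.
After op 3 (insert('t')): buffer="txwtxuggtxy" (len 11), cursors c1@1 c2@4 c3@9, authorship 11.22...33.
After op 4 (insert('m')): buffer="tmxwtmxuggtmxy" (len 14), cursors c1@2 c2@6 c3@12, authorship 111.222...333.
After op 5 (move_right): buffer="tmxwtmxuggtmxy" (len 14), cursors c1@3 c2@7 c3@13, authorship 111.222...333.
After op 6 (delete): buffer="tmwtmuggtmy" (len 11), cursors c1@2 c2@5 c3@10, authorship 11.22...33.

Answer: tmwtmuggtmy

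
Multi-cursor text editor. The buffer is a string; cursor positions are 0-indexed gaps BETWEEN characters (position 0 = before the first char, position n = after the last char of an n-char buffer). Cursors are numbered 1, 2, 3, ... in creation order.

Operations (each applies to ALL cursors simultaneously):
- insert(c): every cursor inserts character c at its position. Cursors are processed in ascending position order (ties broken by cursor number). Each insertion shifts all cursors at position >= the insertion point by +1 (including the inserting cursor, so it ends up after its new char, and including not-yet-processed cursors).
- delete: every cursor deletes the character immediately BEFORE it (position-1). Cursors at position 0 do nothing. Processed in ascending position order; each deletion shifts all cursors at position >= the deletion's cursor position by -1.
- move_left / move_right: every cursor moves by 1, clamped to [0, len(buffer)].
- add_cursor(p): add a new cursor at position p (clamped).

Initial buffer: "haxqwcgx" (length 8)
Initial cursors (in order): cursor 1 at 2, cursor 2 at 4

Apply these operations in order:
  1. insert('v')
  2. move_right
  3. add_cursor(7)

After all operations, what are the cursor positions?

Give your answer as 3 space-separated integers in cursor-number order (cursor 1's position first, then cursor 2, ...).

Answer: 4 7 7

Derivation:
After op 1 (insert('v')): buffer="havxqvwcgx" (len 10), cursors c1@3 c2@6, authorship ..1..2....
After op 2 (move_right): buffer="havxqvwcgx" (len 10), cursors c1@4 c2@7, authorship ..1..2....
After op 3 (add_cursor(7)): buffer="havxqvwcgx" (len 10), cursors c1@4 c2@7 c3@7, authorship ..1..2....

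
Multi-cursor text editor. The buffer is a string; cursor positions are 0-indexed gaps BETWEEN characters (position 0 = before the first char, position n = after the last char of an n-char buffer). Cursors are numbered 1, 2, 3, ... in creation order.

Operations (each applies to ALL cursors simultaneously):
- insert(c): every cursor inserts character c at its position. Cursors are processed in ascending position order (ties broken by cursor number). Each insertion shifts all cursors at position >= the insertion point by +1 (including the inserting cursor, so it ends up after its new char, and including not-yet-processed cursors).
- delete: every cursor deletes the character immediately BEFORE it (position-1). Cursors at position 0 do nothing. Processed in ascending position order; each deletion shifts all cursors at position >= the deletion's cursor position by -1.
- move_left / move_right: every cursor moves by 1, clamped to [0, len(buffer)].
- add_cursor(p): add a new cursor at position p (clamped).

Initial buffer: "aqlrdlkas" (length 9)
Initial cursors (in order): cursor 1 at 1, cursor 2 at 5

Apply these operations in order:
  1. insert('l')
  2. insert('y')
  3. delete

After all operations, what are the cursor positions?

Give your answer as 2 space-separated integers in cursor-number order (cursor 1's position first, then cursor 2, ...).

Answer: 2 7

Derivation:
After op 1 (insert('l')): buffer="alqlrdllkas" (len 11), cursors c1@2 c2@7, authorship .1....2....
After op 2 (insert('y')): buffer="alyqlrdlylkas" (len 13), cursors c1@3 c2@9, authorship .11....22....
After op 3 (delete): buffer="alqlrdllkas" (len 11), cursors c1@2 c2@7, authorship .1....2....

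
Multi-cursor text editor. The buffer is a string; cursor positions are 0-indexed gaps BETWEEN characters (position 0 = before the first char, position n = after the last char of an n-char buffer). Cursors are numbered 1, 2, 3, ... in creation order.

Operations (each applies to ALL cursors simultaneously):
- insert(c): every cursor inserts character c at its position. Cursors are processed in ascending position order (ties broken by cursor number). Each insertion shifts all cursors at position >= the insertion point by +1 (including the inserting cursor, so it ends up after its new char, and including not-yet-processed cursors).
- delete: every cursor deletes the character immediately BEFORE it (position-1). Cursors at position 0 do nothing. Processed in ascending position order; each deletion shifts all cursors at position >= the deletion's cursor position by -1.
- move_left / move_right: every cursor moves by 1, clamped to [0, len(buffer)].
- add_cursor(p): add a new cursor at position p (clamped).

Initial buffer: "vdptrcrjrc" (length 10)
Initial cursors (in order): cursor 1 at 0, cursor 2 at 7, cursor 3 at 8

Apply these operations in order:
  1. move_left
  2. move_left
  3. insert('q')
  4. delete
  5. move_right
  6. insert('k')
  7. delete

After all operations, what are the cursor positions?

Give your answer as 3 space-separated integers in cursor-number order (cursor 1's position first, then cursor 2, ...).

Answer: 1 6 7

Derivation:
After op 1 (move_left): buffer="vdptrcrjrc" (len 10), cursors c1@0 c2@6 c3@7, authorship ..........
After op 2 (move_left): buffer="vdptrcrjrc" (len 10), cursors c1@0 c2@5 c3@6, authorship ..........
After op 3 (insert('q')): buffer="qvdptrqcqrjrc" (len 13), cursors c1@1 c2@7 c3@9, authorship 1.....2.3....
After op 4 (delete): buffer="vdptrcrjrc" (len 10), cursors c1@0 c2@5 c3@6, authorship ..........
After op 5 (move_right): buffer="vdptrcrjrc" (len 10), cursors c1@1 c2@6 c3@7, authorship ..........
After op 6 (insert('k')): buffer="vkdptrckrkjrc" (len 13), cursors c1@2 c2@8 c3@10, authorship .1.....2.3...
After op 7 (delete): buffer="vdptrcrjrc" (len 10), cursors c1@1 c2@6 c3@7, authorship ..........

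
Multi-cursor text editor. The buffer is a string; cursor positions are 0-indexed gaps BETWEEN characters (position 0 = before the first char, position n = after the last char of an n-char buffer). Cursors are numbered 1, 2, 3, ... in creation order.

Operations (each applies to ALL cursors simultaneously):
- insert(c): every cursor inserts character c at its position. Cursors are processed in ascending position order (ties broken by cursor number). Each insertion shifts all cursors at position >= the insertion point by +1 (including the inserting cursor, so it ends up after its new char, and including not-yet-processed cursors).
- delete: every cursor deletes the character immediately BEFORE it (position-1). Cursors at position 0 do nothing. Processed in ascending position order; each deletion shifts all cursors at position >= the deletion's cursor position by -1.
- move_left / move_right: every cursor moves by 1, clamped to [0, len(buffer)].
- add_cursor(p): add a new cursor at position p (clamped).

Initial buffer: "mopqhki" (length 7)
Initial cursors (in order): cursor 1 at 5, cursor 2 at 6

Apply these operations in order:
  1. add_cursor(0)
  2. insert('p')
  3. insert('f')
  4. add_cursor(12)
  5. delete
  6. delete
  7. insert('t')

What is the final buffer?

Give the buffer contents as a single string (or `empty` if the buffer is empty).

After op 1 (add_cursor(0)): buffer="mopqhki" (len 7), cursors c3@0 c1@5 c2@6, authorship .......
After op 2 (insert('p')): buffer="pmopqhpkpi" (len 10), cursors c3@1 c1@7 c2@9, authorship 3.....1.2.
After op 3 (insert('f')): buffer="pfmopqhpfkpfi" (len 13), cursors c3@2 c1@9 c2@12, authorship 33.....11.22.
After op 4 (add_cursor(12)): buffer="pfmopqhpfkpfi" (len 13), cursors c3@2 c1@9 c2@12 c4@12, authorship 33.....11.22.
After op 5 (delete): buffer="pmopqhpki" (len 9), cursors c3@1 c1@7 c2@8 c4@8, authorship 3.....1..
After op 6 (delete): buffer="mopqi" (len 5), cursors c3@0 c1@4 c2@4 c4@4, authorship .....
After op 7 (insert('t')): buffer="tmopqttti" (len 9), cursors c3@1 c1@8 c2@8 c4@8, authorship 3....124.

Answer: tmopqttti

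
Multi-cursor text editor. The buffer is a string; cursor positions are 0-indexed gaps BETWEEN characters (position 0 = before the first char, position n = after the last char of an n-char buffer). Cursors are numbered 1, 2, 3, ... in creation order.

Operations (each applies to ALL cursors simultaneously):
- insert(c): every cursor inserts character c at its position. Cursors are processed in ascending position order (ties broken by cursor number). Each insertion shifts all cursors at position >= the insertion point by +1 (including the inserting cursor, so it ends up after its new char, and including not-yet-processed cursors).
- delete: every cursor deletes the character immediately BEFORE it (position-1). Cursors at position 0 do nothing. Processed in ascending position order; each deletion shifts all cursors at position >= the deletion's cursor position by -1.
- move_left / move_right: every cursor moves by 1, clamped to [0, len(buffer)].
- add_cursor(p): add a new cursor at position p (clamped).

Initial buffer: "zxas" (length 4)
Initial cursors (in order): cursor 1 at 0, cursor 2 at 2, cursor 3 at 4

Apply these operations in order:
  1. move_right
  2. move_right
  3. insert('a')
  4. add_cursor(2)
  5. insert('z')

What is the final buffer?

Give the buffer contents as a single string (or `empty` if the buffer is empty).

After op 1 (move_right): buffer="zxas" (len 4), cursors c1@1 c2@3 c3@4, authorship ....
After op 2 (move_right): buffer="zxas" (len 4), cursors c1@2 c2@4 c3@4, authorship ....
After op 3 (insert('a')): buffer="zxaasaa" (len 7), cursors c1@3 c2@7 c3@7, authorship ..1..23
After op 4 (add_cursor(2)): buffer="zxaasaa" (len 7), cursors c4@2 c1@3 c2@7 c3@7, authorship ..1..23
After op 5 (insert('z')): buffer="zxzazasaazz" (len 11), cursors c4@3 c1@5 c2@11 c3@11, authorship ..411..2323

Answer: zxzazasaazz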